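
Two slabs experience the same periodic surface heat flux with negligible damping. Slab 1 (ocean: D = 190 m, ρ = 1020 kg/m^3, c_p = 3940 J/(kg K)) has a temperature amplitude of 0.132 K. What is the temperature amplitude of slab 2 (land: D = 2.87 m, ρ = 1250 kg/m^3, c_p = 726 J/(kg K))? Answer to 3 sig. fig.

38.7 K

C_ocean = 7.64×10^8 J/(m²·K); C_land = 2.60×10^6 J/(m²·K).
A ∝ 1/C ⇒ A_land = A_ocean × C_ocean/C_land = 0.132 × 293 = 38.7 K.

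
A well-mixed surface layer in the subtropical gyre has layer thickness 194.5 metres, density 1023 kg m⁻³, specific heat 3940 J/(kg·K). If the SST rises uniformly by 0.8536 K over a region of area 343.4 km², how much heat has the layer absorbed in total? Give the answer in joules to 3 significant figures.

Areal heat capacity C = ρ c_p D = 1023 × 3940 × 194.5 = 7.84×10^8 J m⁻² K⁻¹.
Heat per unit area: q = C ΔT = 7.84×10^8 × 0.8536 = 6.69×10^8 J/m².
Total heat: Q = q × A = 6.69×10^8 × (343.4 × 10⁶ m²) = 2.30×10^17 J.

2.30×10^17 J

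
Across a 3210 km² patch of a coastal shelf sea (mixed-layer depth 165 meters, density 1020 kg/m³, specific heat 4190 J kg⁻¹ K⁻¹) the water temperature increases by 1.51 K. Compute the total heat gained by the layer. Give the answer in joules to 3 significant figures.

3.42×10^18 J

Areal heat capacity C = ρ c_p D = 1020 × 4190 × 165 = 7.05×10^8 J/(m²·K).
Heat per unit area: q = C ΔT = 7.05×10^8 × 1.51 = 1.06×10^9 J/m².
Total heat: Q = q × A = 1.06×10^9 × (3210 × 10⁶ m²) = 3.42×10^18 J.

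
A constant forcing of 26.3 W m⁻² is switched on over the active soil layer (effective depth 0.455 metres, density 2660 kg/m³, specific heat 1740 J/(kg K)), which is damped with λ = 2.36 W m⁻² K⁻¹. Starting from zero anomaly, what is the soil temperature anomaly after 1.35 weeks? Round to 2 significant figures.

Areal heat capacity C = ρ c_p D = 2660 × 1740 × 0.455 = 2.11×10^6 J/(m^2 K).
τ = C / λ = 2.11×10^6 / 2.36 = 8.92×10^5 s.
Equilibrium anomaly ΔT_eq = F / λ = 26.3 / 2.36 = 11.1 K.
t = 1.35 weeks = 8.16×10^5 s, so t/τ = 0.915.
ΔT(t) = ΔT_eq (1 − e^(−t/τ)) = 11.1 × (1 − e^−0.915) = 6.68 K.

6.7 K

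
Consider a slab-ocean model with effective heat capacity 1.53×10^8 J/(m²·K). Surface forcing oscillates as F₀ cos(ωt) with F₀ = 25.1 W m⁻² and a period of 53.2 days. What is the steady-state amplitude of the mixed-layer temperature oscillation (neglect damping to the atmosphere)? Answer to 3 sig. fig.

0.120 K

Areal heat capacity C = 1.53×10^8 J/(m²·K) (given).
Angular frequency ω = 2π / T = 2π / 4.60×10^6 s = 1.37×10^-6 s⁻¹.
Cω = 1.53×10^8 × 1.37×10^-6 = 209 W/(m²·K).
Amplitude A = F₀ / (Cω) = 25.1 / 209 = 0.120 K.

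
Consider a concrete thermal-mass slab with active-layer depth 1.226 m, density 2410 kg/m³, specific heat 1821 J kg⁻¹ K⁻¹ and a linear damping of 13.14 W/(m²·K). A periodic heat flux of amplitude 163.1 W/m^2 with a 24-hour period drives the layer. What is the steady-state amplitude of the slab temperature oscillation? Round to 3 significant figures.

Areal heat capacity C = ρ c_p D = 2410 × 1821 × 1.226 = 5.38×10^6 J/(m^2 K).
Angular frequency ω = 2π / T = 2π / 86400 s = 7.27×10^-5 s⁻¹.
√((Cω)² + λ²) = √((391)² + 13.14²) = 391 W/(m²·K).
Amplitude A = F₀ / √((Cω)²+λ²) = 163.1 / 391 = 0.417 K.

0.417 K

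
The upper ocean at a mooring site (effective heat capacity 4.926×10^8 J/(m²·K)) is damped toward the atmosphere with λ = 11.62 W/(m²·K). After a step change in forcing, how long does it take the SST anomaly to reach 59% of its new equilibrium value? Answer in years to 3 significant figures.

Areal heat capacity C = 4.926×10^8 J/(m²·K) (given).
τ = C / λ = 4.93×10^8 / 11.62 = 4.24×10^7 s.
Fraction reached: 1 − e^(−t/τ) = 0.59 ⇒ t = −τ ln(1 − 0.59) = τ × 0.892.
t = 3.78×10^7 s = 1.20 years.

1.20 years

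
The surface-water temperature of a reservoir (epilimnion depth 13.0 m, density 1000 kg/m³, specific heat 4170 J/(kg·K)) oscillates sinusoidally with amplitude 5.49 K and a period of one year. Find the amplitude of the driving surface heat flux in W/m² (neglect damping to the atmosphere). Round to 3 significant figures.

59.3

Areal heat capacity C = ρ c_p D = 1000 × 4170 × 13.0 = 5.42×10^7 J/(m²·K).
ω = 2π / 3.15×10^7 s = 1.99×10^-7 s⁻¹.
Cω = 5.42×10^7 × 1.99×10^-7 = 10.8 W/(m²·K).
F₀ = A × Cω = 5.49 × 10.8 = 59.3 W/m².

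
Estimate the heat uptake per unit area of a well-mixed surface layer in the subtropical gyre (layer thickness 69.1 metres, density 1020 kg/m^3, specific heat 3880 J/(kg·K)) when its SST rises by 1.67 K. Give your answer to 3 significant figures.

4.57×10^8

Areal heat capacity C = ρ c_p D = 1020 × 3880 × 69.1 = 2.73×10^8 J/(m^2 K).
ΔQ = C ΔT = 2.73×10^8 × 1.67 = 4.57×10^8 J/m².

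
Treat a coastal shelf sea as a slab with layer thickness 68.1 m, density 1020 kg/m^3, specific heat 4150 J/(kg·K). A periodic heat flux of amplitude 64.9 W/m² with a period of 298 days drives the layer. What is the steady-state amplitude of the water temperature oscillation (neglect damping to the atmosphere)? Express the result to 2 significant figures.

Areal heat capacity C = ρ c_p D = 1020 × 4150 × 68.1 = 2.88×10^8 J m⁻² K⁻¹.
Angular frequency ω = 2π / T = 2π / 2.57×10^7 s = 2.44×10^-7 s⁻¹.
Cω = 2.88×10^8 × 2.44×10^-7 = 70.3 W/(m²·K).
Amplitude A = F₀ / (Cω) = 64.9 / 70.3 = 0.923 K.

0.92 K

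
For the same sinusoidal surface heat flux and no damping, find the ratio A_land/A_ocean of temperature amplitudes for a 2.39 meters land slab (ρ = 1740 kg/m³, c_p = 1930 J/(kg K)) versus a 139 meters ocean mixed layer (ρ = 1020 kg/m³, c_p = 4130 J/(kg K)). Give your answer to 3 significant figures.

73.0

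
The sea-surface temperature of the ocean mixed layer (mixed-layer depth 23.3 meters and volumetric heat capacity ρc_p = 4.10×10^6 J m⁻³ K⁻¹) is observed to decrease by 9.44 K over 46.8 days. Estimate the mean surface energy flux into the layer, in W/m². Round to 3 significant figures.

-223

Areal heat capacity C = ρc_p × D = 4.10×10^6 × 23.3 = 9.55×10^7 J m⁻² K⁻¹.
Required heat per unit area: Q = C ΔT = 9.55×10^7 × -9.44 = -9.02×10^8 J/m².
Flux F = Q / Δt = -9.02×10^8 / 4.04×10^6 s = -223 W/m².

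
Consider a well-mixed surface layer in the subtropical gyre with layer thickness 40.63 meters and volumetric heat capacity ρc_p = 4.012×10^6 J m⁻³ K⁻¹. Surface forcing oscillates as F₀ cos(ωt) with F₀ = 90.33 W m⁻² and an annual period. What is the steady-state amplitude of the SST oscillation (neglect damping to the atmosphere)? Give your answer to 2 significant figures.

2.8 K

Areal heat capacity C = ρc_p × D = 4.012×10^6 × 40.63 = 1.63×10^8 J/(m²·K).
Angular frequency ω = 2π / T = 2π / 3.15×10^7 s = 1.99×10^-7 s⁻¹.
Cω = 1.63×10^8 × 1.99×10^-7 = 32.5 W/(m²·K).
Amplitude A = F₀ / (Cω) = 90.33 / 32.5 = 2.78 K.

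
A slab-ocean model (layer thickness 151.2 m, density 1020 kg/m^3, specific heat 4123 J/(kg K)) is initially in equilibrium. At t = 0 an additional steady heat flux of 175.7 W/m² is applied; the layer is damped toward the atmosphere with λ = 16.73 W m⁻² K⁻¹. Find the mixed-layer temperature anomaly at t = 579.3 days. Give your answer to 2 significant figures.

7.7 K

Areal heat capacity C = ρ c_p D = 1020 × 4123 × 151.2 = 6.36×10^8 J m⁻² K⁻¹.
τ = C / λ = 6.36×10^8 / 16.73 = 3.80×10^7 s.
Equilibrium anomaly ΔT_eq = F / λ = 175.7 / 16.73 = 10.5 K.
t = 579.3 days = 5.01×10^7 s, so t/τ = 1.32.
ΔT(t) = ΔT_eq (1 − e^(−t/τ)) = 10.5 × (1 − e^−1.32) = 7.69 K.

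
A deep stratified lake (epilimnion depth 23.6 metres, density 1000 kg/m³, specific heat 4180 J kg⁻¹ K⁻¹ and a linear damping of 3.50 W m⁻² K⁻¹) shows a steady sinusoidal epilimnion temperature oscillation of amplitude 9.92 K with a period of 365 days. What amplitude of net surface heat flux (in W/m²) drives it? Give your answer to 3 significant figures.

198

Areal heat capacity C = ρ c_p D = 1000 × 4180 × 23.6 = 9.86×10^7 J/(m²·K).
ω = 2π / 3.15×10^7 s = 1.99×10^-7 s⁻¹.
√((Cω)² + λ²) = √((19.7)² + 3.50²) = 20.0 W/(m²·K).
F₀ = A × √((Cω)²+λ²) = 9.92 × 20.0 = 198 W/m².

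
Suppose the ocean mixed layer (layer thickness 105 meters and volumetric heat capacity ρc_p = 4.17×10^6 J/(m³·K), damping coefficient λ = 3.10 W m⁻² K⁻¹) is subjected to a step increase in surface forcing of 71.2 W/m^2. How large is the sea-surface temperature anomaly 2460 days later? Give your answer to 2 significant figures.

Areal heat capacity C = ρc_p × D = 4.17×10^6 × 105 = 4.38×10^8 J m⁻² K⁻¹.
τ = C / λ = 4.38×10^8 / 3.10 = 1.41×10^8 s.
Equilibrium anomaly ΔT_eq = F / λ = 71.2 / 3.10 = 23.0 K.
t = 2460 days = 2.13×10^8 s, so t/τ = 1.50.
ΔT(t) = ΔT_eq (1 − e^(−t/τ)) = 23.0 × (1 − e^−1.50) = 17.9 K.

18 K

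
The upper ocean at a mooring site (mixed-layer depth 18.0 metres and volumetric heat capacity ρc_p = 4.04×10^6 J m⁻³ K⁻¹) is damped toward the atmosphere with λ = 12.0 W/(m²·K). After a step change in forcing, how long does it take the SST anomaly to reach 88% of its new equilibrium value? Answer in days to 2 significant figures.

150 days

Areal heat capacity C = ρc_p × D = 4.04×10^6 × 18.0 = 7.27×10^7 J m⁻² K⁻¹.
τ = C / λ = 7.27×10^7 / 12.0 = 6.06×10^6 s.
Fraction reached: 1 − e^(−t/τ) = 0.88 ⇒ t = −τ ln(1 − 0.88) = τ × 2.12.
t = 1.28×10^7 s = 149 days.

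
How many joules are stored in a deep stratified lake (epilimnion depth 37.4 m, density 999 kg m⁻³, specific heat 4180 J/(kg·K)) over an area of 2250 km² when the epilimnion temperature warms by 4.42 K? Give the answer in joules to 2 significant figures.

Areal heat capacity C = ρ c_p D = 999 × 4180 × 37.4 = 1.56×10^8 J m⁻² K⁻¹.
Heat per unit area: q = C ΔT = 1.56×10^8 × 4.42 = 6.90×10^8 J/m².
Total heat: Q = q × A = 6.90×10^8 × (2250 × 10⁶ m²) = 1.55×10^18 J.

1.6×10^18 J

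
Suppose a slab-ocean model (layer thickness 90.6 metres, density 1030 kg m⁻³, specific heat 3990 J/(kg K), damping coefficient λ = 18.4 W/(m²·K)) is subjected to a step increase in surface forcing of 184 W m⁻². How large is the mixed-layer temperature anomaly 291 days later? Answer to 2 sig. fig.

Areal heat capacity C = ρ c_p D = 1030 × 3990 × 90.6 = 3.72×10^8 J/(m²·K).
τ = C / λ = 3.72×10^8 / 18.4 = 2.02×10^7 s.
Equilibrium anomaly ΔT_eq = F / λ = 184 / 18.4 = 10.0 K.
t = 291 days = 2.51×10^7 s, so t/τ = 1.24.
ΔT(t) = ΔT_eq (1 − e^(−t/τ)) = 10.0 × (1 − e^−1.24) = 7.11 K.

7.1 K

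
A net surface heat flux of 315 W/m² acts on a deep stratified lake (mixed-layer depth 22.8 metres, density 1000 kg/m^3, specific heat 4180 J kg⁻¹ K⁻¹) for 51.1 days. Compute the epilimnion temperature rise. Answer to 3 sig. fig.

Areal heat capacity C = ρ c_p D = 1000 × 4180 × 22.8 = 9.53×10^7 J/(m^2 K).
Net heat input Q = F Δt = 315 × (51.1 days × 86400 s/day) = 1.39×10^9 J/m².
ΔT = Q / C = 1.39×10^9 / 9.53×10^7 = 14.6 K.

14.6 K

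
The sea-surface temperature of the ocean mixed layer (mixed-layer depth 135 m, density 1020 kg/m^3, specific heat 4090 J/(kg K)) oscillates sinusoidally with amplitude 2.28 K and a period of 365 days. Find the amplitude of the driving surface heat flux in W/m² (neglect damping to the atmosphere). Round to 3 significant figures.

Areal heat capacity C = ρ c_p D = 1020 × 4090 × 135 = 5.63×10^8 J/(m^2 K).
ω = 2π / 3.15×10^7 s = 1.99×10^-7 s⁻¹.
Cω = 5.63×10^8 × 1.99×10^-7 = 112 W/(m²·K).
F₀ = A × Cω = 2.28 × 112 = 256 W/m².

256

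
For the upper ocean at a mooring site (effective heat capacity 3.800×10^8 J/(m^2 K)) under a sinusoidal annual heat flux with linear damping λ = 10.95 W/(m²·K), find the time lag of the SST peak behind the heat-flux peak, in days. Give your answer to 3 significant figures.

82.9 days

Areal heat capacity C = 3.800×10^8 J/(m^2 K) (given).
ω = 2π / 3.15×10^7 s = 1.99×10^-7 s⁻¹.
Phase lag φ = arctan(Cω/λ) = arctan(75.7/10.95) = 1.43 rad.
Time lag = φ / ω = 1.43 / 1.99×10^-7 = 7.16×10^6 s = 82.9 days.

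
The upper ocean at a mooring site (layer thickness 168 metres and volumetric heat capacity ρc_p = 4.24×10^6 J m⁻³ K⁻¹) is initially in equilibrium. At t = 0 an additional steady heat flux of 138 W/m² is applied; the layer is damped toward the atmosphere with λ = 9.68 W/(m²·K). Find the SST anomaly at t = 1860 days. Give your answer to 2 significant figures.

13 K

Areal heat capacity C = ρc_p × D = 4.24×10^6 × 168 = 7.12×10^8 J/(m²·K).
τ = C / λ = 7.12×10^8 / 9.68 = 7.36×10^7 s.
Equilibrium anomaly ΔT_eq = F / λ = 138 / 9.68 = 14.3 K.
t = 1860 days = 1.61×10^8 s, so t/τ = 2.18.
ΔT(t) = ΔT_eq (1 − e^(−t/τ)) = 14.3 × (1 − e^−2.18) = 12.7 K.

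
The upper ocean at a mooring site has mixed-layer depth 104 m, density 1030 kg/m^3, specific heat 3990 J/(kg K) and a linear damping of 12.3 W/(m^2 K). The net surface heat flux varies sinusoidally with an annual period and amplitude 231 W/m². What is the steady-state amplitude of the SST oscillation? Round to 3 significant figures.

Areal heat capacity C = ρ c_p D = 1030 × 3990 × 104 = 4.27×10^8 J/(m²·K).
Angular frequency ω = 2π / T = 2π / 3.15×10^7 s = 1.99×10^-7 s⁻¹.
√((Cω)² + λ²) = √((85.2)² + 12.3²) = 86.0 W/(m²·K).
Amplitude A = F₀ / √((Cω)²+λ²) = 231 / 86.0 = 2.68 K.

2.68 K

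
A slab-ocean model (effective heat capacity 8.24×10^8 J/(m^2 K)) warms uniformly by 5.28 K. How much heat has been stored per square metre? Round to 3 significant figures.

4.35×10^9

Areal heat capacity C = 8.24×10^8 J/(m^2 K) (given).
ΔQ = C ΔT = 8.24×10^8 × 5.28 = 4.35×10^9 J/m².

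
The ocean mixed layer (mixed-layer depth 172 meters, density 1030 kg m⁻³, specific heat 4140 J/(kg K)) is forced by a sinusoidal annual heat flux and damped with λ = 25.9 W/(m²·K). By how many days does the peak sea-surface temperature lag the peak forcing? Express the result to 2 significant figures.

81 days

Areal heat capacity C = ρ c_p D = 1030 × 4140 × 172 = 7.33×10^8 J m⁻² K⁻¹.
ω = 2π / 3.15×10^7 s = 1.99×10^-7 s⁻¹.
Phase lag φ = arctan(Cω/λ) = arctan(146/25.9) = 1.40 rad.
Time lag = φ / ω = 1.40 / 1.99×10^-7 = 7.00×10^6 s = 81.1 days.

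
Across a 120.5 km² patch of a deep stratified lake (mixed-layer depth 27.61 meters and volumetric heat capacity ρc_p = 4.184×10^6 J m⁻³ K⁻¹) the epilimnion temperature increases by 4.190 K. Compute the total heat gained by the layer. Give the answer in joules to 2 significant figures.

5.8×10^16 J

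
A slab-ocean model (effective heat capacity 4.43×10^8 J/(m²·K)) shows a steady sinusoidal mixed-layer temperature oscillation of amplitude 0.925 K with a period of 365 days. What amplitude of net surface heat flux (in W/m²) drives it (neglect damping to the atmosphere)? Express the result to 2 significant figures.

Areal heat capacity C = 4.43×10^8 J/(m²·K) (given).
ω = 2π / 3.15×10^7 s = 1.99×10^-7 s⁻¹.
Cω = 4.43×10^8 × 1.99×10^-7 = 88.3 W/(m²·K).
F₀ = A × Cω = 0.925 × 88.3 = 81.6 W/m².

82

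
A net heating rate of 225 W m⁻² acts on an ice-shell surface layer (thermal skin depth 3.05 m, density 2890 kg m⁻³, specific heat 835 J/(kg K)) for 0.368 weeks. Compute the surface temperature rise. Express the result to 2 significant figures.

Areal heat capacity C = ρ c_p D = 2890 × 835 × 3.05 = 7.36×10^6 J m⁻² K⁻¹.
Net heat input Q = F Δt = 225 × (0.368 weeks × 6.048×10^5 s/week) = 5.01×10^7 J/m².
ΔT = Q / C = 5.01×10^7 / 7.36×10^6 = 6.80 K.

6.8 K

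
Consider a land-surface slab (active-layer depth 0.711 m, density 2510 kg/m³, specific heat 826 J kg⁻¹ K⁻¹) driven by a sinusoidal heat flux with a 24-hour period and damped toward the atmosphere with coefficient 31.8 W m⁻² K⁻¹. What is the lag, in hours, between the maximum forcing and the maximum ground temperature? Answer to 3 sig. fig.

4.90 hours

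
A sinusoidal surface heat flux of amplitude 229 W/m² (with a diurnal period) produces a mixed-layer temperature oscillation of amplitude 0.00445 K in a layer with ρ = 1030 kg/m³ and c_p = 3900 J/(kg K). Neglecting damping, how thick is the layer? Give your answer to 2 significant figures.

ω = 2π / 86400 s = 7.27×10^-5 s⁻¹.
Required C = F₀ / (A ω) = 229 / (0.00445 × 7.27×10^-5) = 7.08×10^8 J/(m²·K).
D = C / (ρ c_p) = 7.08×10^8 / (1030 × 3900) = 176 m.

180 m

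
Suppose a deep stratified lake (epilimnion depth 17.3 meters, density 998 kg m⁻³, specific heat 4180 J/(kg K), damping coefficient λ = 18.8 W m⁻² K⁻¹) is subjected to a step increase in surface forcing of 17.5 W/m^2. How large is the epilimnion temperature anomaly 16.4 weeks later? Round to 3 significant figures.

0.861 K

Areal heat capacity C = ρ c_p D = 998 × 4180 × 17.3 = 7.22×10^7 J/(m²·K).
τ = C / λ = 7.22×10^7 / 18.8 = 3.84×10^6 s.
Equilibrium anomaly ΔT_eq = F / λ = 17.5 / 18.8 = 0.931 K.
t = 16.4 weeks = 9.92×10^6 s, so t/τ = 2.58.
ΔT(t) = ΔT_eq (1 − e^(−t/τ)) = 0.931 × (1 − e^−2.58) = 0.861 K.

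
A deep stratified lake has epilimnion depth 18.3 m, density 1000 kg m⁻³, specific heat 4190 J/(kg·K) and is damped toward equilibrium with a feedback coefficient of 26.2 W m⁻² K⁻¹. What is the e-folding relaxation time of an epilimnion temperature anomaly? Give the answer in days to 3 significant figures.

Areal heat capacity C = ρ c_p D = 1000 × 4190 × 18.3 = 7.67×10^7 J/(m²·K).
Relaxation time τ = C / λ = 7.67×10^7 / 26.2 = 2.93×10^6 s.
In days: 2.93×10^6 s / (86400 s/day) = 33.9 days.

33.9 days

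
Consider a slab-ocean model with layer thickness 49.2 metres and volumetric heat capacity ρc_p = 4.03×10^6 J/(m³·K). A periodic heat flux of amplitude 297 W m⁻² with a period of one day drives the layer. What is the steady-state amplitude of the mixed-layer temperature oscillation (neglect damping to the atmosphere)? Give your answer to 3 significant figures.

Areal heat capacity C = ρc_p × D = 4.03×10^6 × 49.2 = 1.98×10^8 J/(m²·K).
Angular frequency ω = 2π / T = 2π / 86400 s = 7.27×10^-5 s⁻¹.
Cω = 1.98×10^8 × 7.27×10^-5 = 14400 W/(m²·K).
Amplitude A = F₀ / (Cω) = 297 / 14400 = 0.0206 K.

0.0206 K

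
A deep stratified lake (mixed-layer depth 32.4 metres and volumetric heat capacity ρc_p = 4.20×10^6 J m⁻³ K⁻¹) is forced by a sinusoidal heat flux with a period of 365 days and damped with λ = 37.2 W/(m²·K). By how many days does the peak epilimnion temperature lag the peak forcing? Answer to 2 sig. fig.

37 days

Areal heat capacity C = ρc_p × D = 4.20×10^6 × 32.4 = 1.36×10^8 J/(m²·K).
ω = 2π / 3.15×10^7 s = 1.99×10^-7 s⁻¹.
Phase lag φ = arctan(Cω/λ) = arctan(27.1/37.2) = 0.630 rad.
Time lag = φ / ω = 0.630 / 1.99×10^-7 = 3.16×10^6 s = 36.6 days.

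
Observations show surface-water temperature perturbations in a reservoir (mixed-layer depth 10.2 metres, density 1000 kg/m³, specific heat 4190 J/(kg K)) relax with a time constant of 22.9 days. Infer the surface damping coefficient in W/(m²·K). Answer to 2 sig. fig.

22

Areal heat capacity C = ρ c_p D = 1000 × 4190 × 10.2 = 4.27×10^7 J/(m²·K).
τ = 22.9 days = 1.98×10^6 s.
λ = C / τ = 4.27×10^7 / 1.98×10^6 = 21.6 W/(m²·K).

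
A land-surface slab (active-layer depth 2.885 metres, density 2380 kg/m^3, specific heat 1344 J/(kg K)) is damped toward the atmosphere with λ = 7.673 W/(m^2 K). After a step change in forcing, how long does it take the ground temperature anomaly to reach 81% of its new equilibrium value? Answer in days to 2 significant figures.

23 days

Areal heat capacity C = ρ c_p D = 2380 × 1344 × 2.885 = 9.23×10^6 J m⁻² K⁻¹.
τ = C / λ = 9.23×10^6 / 7.673 = 1.20×10^6 s.
Fraction reached: 1 − e^(−t/τ) = 0.81 ⇒ t = −τ ln(1 − 0.81) = τ × 1.66.
t = 2.00×10^6 s = 23.1 days.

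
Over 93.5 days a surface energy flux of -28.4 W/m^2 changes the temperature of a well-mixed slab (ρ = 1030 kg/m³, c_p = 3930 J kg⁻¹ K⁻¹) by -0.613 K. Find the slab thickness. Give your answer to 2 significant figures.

Heat input Q = F Δt = -28.4 × 8.08×10^6 s = -2.29×10^8 J/m².
Required areal heat capacity C = Q / ΔT = 3.74×10^8 J/(m²·K).
Depth D = C / (ρ c_p) = 3.74×10^8 / (1030 × 3930) = 92.5 m.

92 m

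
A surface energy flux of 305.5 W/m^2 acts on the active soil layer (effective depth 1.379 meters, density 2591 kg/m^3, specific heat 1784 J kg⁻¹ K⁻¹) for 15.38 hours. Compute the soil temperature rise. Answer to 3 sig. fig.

Areal heat capacity C = ρ c_p D = 2591 × 1784 × 1.379 = 6.37×10^6 J/(m²·K).
Net heat input Q = F Δt = 305.5 × (15.38 hours × 3600 s/hour) = 1.69×10^7 J/m².
ΔT = Q / C = 1.69×10^7 / 6.37×10^6 = 2.65 K.

2.65 K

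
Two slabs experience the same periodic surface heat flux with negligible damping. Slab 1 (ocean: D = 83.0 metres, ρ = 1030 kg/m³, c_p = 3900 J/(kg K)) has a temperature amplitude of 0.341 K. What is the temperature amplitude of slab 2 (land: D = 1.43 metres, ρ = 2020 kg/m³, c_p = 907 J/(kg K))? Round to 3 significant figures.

C_ocean = 3.33×10^8 J/(m²·K); C_land = 2.62×10^6 J/(m²·K).
A ∝ 1/C ⇒ A_land = A_ocean × C_ocean/C_land = 0.341 × 127 = 43.4 K.

43.4 K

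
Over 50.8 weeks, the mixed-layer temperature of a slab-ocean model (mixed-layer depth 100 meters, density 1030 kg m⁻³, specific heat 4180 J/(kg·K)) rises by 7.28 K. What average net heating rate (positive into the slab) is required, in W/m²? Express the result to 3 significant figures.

102

Areal heat capacity C = ρ c_p D = 1030 × 4180 × 100 = 4.31×10^8 J m⁻² K⁻¹.
Required heat per unit area: Q = C ΔT = 4.31×10^8 × 7.28 = 3.13×10^9 J/m².
Flux F = Q / Δt = 3.13×10^9 / 3.07×10^7 s = 102 W/m².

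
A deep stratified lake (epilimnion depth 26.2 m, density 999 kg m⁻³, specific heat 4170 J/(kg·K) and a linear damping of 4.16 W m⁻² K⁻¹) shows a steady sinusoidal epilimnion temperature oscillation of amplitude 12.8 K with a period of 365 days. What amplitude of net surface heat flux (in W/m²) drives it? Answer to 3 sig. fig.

Areal heat capacity C = ρ c_p D = 999 × 4170 × 26.2 = 1.09×10^8 J m⁻² K⁻¹.
ω = 2π / 3.15×10^7 s = 1.99×10^-7 s⁻¹.
√((Cω)² + λ²) = √((21.7)² + 4.16²) = 22.1 W/(m²·K).
F₀ = A × √((Cω)²+λ²) = 12.8 × 22.1 = 283 W/m².

283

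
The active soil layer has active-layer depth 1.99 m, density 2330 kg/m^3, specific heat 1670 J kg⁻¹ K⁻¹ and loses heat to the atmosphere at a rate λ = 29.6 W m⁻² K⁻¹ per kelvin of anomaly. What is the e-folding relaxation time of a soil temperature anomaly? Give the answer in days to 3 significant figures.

Areal heat capacity C = ρ c_p D = 2330 × 1670 × 1.99 = 7.74×10^6 J/(m²·K).
Relaxation time τ = C / λ = 7.74×10^6 / 29.6 = 2.62×10^5 s.
In days: 2.62×10^5 s / (86400 s/day) = 3.03 days.

3.03 days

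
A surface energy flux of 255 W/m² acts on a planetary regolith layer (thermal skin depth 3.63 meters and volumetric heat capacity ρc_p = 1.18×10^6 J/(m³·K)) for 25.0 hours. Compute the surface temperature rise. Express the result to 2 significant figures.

5.4 K

Areal heat capacity C = ρc_p × D = 1.18×10^6 × 3.63 = 4.28×10^6 J/(m^2 K).
Net heat input Q = F Δt = 255 × (25.0 hours × 3600 s/hour) = 2.30×10^7 J/m².
ΔT = Q / C = 2.30×10^7 / 4.28×10^6 = 5.36 K.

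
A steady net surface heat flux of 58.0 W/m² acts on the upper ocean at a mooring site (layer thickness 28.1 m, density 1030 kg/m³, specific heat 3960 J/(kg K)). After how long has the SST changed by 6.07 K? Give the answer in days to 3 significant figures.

139 days

Areal heat capacity C = ρ c_p D = 1030 × 3960 × 28.1 = 1.15×10^8 J/(m^2 K).
Time required: Δt = C ΔT / F = 1.15×10^8 × 6.07 / 58.0 = 1.20×10^7 s.
In days: 1.20×10^7 s / (86400 s/day) = 139 days.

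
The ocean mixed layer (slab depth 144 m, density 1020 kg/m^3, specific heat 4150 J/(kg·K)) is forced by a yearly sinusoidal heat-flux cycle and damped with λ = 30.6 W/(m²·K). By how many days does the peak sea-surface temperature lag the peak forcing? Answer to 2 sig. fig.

Areal heat capacity C = ρ c_p D = 1020 × 4150 × 144 = 6.10×10^8 J/(m²·K).
ω = 2π / 3.15×10^7 s = 1.99×10^-7 s⁻¹.
Phase lag φ = arctan(Cω/λ) = arctan(121/30.6) = 1.32 rad.
Time lag = φ / ω = 1.32 / 1.99×10^-7 = 6.65×10^6 s = 76.9 days.

77 days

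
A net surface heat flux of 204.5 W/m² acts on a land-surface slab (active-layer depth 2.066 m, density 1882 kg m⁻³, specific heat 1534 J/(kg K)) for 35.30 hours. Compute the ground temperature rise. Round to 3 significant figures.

4.36 K

Areal heat capacity C = ρ c_p D = 1882 × 1534 × 2.066 = 5.96×10^6 J m⁻² K⁻¹.
Net heat input Q = F Δt = 204.5 × (35.30 hours × 3600 s/hour) = 2.60×10^7 J/m².
ΔT = Q / C = 2.60×10^7 / 5.96×10^6 = 4.36 K.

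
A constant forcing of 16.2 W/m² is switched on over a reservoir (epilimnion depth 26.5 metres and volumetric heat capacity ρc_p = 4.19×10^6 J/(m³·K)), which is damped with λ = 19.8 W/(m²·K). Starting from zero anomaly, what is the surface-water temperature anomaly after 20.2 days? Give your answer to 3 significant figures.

0.219 K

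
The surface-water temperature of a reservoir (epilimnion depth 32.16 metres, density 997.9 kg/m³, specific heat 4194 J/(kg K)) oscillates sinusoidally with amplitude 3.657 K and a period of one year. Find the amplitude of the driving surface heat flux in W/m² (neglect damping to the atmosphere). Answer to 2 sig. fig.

Areal heat capacity C = ρ c_p D = 997.9 × 4194 × 32.16 = 1.35×10^8 J m⁻² K⁻¹.
ω = 2π / 3.15×10^7 s = 1.99×10^-7 s⁻¹.
Cω = 1.35×10^8 × 1.99×10^-7 = 26.8 W/(m²·K).
F₀ = A × Cω = 3.657 × 26.8 = 98.1 W/m².

98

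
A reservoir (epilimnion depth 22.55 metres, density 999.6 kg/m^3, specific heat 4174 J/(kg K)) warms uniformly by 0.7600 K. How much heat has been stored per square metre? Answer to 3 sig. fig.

7.15×10^7

Areal heat capacity C = ρ c_p D = 999.6 × 4174 × 22.55 = 9.41×10^7 J m⁻² K⁻¹.
ΔQ = C ΔT = 9.41×10^7 × 0.7600 = 7.15×10^7 J/m².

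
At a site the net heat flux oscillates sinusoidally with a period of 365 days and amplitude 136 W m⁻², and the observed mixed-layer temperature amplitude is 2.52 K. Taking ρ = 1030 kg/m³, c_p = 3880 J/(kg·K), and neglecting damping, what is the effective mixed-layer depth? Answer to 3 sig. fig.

ω = 2π / 3.15×10^7 s = 1.99×10^-7 s⁻¹.
Required C = F₀ / (A ω) = 136 / (2.52 × 1.99×10^-7) = 2.71×10^8 J/(m²·K).
D = C / (ρ c_p) = 2.71×10^8 / (1030 × 3880) = 67.8 m.

67.8 m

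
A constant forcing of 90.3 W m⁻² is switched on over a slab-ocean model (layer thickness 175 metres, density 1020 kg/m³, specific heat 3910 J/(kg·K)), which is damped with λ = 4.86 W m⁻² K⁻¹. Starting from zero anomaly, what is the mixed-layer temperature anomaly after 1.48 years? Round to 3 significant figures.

5.16 K

Areal heat capacity C = ρ c_p D = 1020 × 3910 × 175 = 6.98×10^8 J m⁻² K⁻¹.
τ = C / λ = 6.98×10^8 / 4.86 = 1.44×10^8 s.
Equilibrium anomaly ΔT_eq = F / λ = 90.3 / 4.86 = 18.6 K.
t = 1.48 years = 4.67×10^7 s, so t/τ = 0.325.
ΔT(t) = ΔT_eq (1 − e^(−t/τ)) = 18.6 × (1 − e^−0.325) = 5.16 K.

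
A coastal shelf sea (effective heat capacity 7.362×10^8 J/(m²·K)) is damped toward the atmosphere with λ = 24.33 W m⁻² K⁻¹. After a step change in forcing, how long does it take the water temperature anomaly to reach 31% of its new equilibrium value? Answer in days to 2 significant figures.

Areal heat capacity C = 7.362×10^8 J/(m²·K) (given).
τ = C / λ = 7.36×10^8 / 24.33 = 3.03×10^7 s.
Fraction reached: 1 − e^(−t/τ) = 0.31 ⇒ t = −τ ln(1 − 0.31) = τ × 0.371.
t = 1.12×10^7 s = 130 days.

130 days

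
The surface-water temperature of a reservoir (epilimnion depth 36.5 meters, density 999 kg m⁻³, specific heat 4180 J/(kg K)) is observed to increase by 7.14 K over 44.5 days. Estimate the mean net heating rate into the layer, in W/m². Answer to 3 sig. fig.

283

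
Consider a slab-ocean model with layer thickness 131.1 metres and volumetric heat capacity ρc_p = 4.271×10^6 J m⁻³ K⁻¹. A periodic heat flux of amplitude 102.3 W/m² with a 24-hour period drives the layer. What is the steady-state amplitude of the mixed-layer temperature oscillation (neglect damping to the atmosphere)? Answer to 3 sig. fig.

Areal heat capacity C = ρc_p × D = 4.271×10^6 × 131.1 = 5.60×10^8 J/(m^2 K).
Angular frequency ω = 2π / T = 2π / 86400 s = 7.27×10^-5 s⁻¹.
Cω = 5.60×10^8 × 7.27×10^-5 = 40700 W/(m²·K).
Amplitude A = F₀ / (Cω) = 102.3 / 40700 = 0.00251 K.

0.00251 K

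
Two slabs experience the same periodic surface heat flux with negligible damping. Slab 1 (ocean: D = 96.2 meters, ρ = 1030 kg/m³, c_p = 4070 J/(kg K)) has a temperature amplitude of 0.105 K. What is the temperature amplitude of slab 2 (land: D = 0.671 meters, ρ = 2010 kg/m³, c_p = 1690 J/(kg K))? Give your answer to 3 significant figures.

18.6 K

C_ocean = 4.03×10^8 J/(m²·K); C_land = 2.28×10^6 J/(m²·K).
A ∝ 1/C ⇒ A_land = A_ocean × C_ocean/C_land = 0.105 × 177 = 18.6 K.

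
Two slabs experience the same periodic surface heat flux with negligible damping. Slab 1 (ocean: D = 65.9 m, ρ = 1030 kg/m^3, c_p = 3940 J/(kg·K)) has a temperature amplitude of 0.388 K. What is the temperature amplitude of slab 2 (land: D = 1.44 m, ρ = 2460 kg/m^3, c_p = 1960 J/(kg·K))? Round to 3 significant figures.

14.9 K

C_ocean = 2.67×10^8 J/(m²·K); C_land = 6.94×10^6 J/(m²·K).
A ∝ 1/C ⇒ A_land = A_ocean × C_ocean/C_land = 0.388 × 38.5 = 14.9 K.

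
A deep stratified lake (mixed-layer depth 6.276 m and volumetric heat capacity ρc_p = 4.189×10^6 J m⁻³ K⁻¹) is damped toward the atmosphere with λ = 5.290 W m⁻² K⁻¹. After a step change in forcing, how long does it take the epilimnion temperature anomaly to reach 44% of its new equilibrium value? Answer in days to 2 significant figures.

33 days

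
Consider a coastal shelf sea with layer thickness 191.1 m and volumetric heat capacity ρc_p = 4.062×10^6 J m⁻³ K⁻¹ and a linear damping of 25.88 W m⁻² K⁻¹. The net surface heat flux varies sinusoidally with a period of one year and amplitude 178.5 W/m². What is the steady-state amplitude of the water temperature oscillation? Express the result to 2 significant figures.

1.1 K

Areal heat capacity C = ρc_p × D = 4.062×10^6 × 191.1 = 7.76×10^8 J/(m²·K).
Angular frequency ω = 2π / T = 2π / 3.15×10^7 s = 1.99×10^-7 s⁻¹.
√((Cω)² + λ²) = √((155)² + 25.88²) = 157 W/(m²·K).
Amplitude A = F₀ / √((Cω)²+λ²) = 178.5 / 157 = 1.14 K.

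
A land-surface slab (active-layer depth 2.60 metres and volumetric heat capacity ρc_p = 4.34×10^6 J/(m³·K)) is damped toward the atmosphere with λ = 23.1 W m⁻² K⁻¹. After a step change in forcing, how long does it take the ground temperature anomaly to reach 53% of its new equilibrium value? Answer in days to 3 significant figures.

4.27 days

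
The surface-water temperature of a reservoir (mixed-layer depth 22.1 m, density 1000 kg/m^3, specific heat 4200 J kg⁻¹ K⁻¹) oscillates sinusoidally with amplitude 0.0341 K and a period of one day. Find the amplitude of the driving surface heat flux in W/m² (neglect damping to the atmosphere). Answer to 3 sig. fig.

230

Areal heat capacity C = ρ c_p D = 1000 × 4200 × 22.1 = 9.28×10^7 J/(m²·K).
ω = 2π / 86400 s = 7.27×10^-5 s⁻¹.
Cω = 9.28×10^7 × 7.27×10^-5 = 6750 W/(m²·K).
F₀ = A × Cω = 0.0341 × 6750 = 230 W/m².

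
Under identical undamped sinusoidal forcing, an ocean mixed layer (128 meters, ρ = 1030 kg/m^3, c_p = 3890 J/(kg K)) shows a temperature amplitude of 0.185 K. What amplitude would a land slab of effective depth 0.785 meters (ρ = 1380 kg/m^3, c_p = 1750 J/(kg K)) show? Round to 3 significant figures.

50.0 K

C_ocean = 5.13×10^8 J/(m²·K); C_land = 1.90×10^6 J/(m²·K).
A ∝ 1/C ⇒ A_land = A_ocean × C_ocean/C_land = 0.185 × 271 = 50.0 K.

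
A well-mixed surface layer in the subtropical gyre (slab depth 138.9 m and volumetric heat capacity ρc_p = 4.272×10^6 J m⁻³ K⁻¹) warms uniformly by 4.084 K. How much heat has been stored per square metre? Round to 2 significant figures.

Areal heat capacity C = ρc_p × D = 4.272×10^6 × 138.9 = 5.93×10^8 J/(m^2 K).
ΔQ = C ΔT = 5.93×10^8 × 4.084 = 2.42×10^9 J/m².

2.4×10^9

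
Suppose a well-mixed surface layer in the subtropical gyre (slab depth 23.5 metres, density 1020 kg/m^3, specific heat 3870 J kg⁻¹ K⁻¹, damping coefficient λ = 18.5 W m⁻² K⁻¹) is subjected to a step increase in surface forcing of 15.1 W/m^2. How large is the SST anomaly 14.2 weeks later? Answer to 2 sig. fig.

0.67 K

Areal heat capacity C = ρ c_p D = 1020 × 3870 × 23.5 = 9.28×10^7 J/(m^2 K).
τ = C / λ = 9.28×10^7 / 18.5 = 5.01×10^6 s.
Equilibrium anomaly ΔT_eq = F / λ = 15.1 / 18.5 = 0.816 K.
t = 14.2 weeks = 8.59×10^6 s, so t/τ = 1.71.
ΔT(t) = ΔT_eq (1 − e^(−t/τ)) = 0.816 × (1 − e^−1.71) = 0.669 K.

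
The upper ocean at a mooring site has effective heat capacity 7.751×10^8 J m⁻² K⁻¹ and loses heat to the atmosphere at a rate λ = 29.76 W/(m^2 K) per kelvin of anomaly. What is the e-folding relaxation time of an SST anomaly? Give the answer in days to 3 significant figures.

Areal heat capacity C = 7.751×10^8 J m⁻² K⁻¹ (given).
Relaxation time τ = C / λ = 7.75×10^8 / 29.76 = 2.60×10^7 s.
In days: 2.60×10^7 s / (86400 s/day) = 301 days.

301 days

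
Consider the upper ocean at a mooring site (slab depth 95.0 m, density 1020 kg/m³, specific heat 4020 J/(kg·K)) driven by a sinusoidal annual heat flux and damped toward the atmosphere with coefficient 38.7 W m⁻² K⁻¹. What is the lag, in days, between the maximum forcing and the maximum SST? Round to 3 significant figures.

64.4 days

Areal heat capacity C = ρ c_p D = 1020 × 4020 × 95.0 = 3.90×10^8 J/(m²·K).
ω = 2π / 3.15×10^7 s = 1.99×10^-7 s⁻¹.
Phase lag φ = arctan(Cω/λ) = arctan(77.6/38.7) = 1.11 rad.
Time lag = φ / ω = 1.11 / 1.99×10^-7 = 5.56×10^6 s = 64.4 days.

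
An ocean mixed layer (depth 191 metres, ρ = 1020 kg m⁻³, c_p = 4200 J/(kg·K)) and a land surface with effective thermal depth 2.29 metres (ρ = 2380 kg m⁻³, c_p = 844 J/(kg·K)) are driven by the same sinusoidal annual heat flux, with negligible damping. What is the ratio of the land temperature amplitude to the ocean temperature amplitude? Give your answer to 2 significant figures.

C_ocean = 1020 × 4200 × 191 = 8.18×10^8 J/(m²·K).
C_land = 2380 × 844 × 2.29 = 4.60×10^6 J/(m²·K).
Undamped amplitude ∝ 1/C, so A_land/A_ocean = C_ocean/C_land = 178.

180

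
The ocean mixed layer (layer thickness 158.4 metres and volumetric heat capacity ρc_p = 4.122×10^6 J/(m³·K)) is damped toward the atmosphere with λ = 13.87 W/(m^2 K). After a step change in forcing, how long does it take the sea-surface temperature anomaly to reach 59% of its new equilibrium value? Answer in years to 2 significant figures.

Areal heat capacity C = ρc_p × D = 4.122×10^6 × 158.4 = 6.53×10^8 J/(m^2 K).
τ = C / λ = 6.53×10^8 / 13.87 = 4.71×10^7 s.
Fraction reached: 1 − e^(−t/τ) = 0.59 ⇒ t = −τ ln(1 − 0.59) = τ × 0.892.
t = 4.20×10^7 s = 1.33 years.

1.3 years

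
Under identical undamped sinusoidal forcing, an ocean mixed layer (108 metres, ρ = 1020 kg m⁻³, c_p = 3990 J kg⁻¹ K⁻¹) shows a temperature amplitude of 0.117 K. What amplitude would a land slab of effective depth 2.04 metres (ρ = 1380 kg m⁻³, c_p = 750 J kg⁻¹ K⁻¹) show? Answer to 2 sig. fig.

C_ocean = 4.40×10^8 J/(m²·K); C_land = 2.11×10^6 J/(m²·K).
A ∝ 1/C ⇒ A_land = A_ocean × C_ocean/C_land = 0.117 × 208 = 24.4 K.

24 K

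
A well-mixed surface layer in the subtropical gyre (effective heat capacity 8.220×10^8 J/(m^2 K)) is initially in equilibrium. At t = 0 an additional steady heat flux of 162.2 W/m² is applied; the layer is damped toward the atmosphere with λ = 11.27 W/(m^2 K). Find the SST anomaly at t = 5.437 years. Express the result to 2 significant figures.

Areal heat capacity C = 8.220×10^8 J/(m^2 K) (given).
τ = C / λ = 8.22×10^8 / 11.27 = 7.29×10^7 s.
Equilibrium anomaly ΔT_eq = F / λ = 162.2 / 11.27 = 14.4 K.
t = 5.437 years = 1.72×10^8 s, so t/τ = 2.35.
ΔT(t) = ΔT_eq (1 − e^(−t/τ)) = 14.4 × (1 − e^−2.35) = 13.0 K.

13 K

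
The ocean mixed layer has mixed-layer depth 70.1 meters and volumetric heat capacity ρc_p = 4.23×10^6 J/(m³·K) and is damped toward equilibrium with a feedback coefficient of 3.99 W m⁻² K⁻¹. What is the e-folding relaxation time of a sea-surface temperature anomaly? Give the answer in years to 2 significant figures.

Areal heat capacity C = ρc_p × D = 4.23×10^6 × 70.1 = 2.97×10^8 J/(m²·K).
Relaxation time τ = C / λ = 2.97×10^8 / 3.99 = 7.43×10^7 s.
In years: 7.43×10^7 s / (3.156×10^7 s/year) = 2.35 years.

2.4 years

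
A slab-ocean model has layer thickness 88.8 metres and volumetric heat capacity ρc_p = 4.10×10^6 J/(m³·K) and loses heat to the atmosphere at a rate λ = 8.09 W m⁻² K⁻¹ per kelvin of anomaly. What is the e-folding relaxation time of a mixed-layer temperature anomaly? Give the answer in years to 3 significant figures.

1.43 years

Areal heat capacity C = ρc_p × D = 4.10×10^6 × 88.8 = 3.64×10^8 J/(m^2 K).
Relaxation time τ = C / λ = 3.64×10^8 / 8.09 = 4.50×10^7 s.
In years: 4.50×10^7 s / (3.156×10^7 s/year) = 1.43 years.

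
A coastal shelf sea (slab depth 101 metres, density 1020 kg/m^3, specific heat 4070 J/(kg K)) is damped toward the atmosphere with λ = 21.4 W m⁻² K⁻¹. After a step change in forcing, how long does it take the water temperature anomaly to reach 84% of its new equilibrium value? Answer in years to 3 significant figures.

1.14 years

Areal heat capacity C = ρ c_p D = 1020 × 4070 × 101 = 4.19×10^8 J/(m²·K).
τ = C / λ = 4.19×10^8 / 21.4 = 1.96×10^7 s.
Fraction reached: 1 − e^(−t/τ) = 0.84 ⇒ t = −τ ln(1 − 0.84) = τ × 1.83.
t = 3.59×10^7 s = 1.14 years.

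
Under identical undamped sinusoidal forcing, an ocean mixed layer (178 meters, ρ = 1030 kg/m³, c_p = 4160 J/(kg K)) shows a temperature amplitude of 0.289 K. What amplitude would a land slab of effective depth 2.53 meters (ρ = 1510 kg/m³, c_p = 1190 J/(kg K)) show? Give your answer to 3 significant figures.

48.5 K

C_ocean = 7.63×10^8 J/(m²·K); C_land = 4.55×10^6 J/(m²·K).
A ∝ 1/C ⇒ A_land = A_ocean × C_ocean/C_land = 0.289 × 168 = 48.5 K.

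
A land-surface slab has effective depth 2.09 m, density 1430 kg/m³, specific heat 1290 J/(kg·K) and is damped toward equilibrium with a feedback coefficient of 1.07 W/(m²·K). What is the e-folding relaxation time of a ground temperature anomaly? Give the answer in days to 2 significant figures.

42 days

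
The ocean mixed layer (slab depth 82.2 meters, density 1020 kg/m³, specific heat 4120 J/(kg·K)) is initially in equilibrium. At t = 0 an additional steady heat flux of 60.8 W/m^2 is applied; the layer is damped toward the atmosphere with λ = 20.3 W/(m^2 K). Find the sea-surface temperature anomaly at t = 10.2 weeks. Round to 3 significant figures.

0.911 K

Areal heat capacity C = ρ c_p D = 1020 × 4120 × 82.2 = 3.45×10^8 J/(m^2 K).
τ = C / λ = 3.45×10^8 / 20.3 = 1.70×10^7 s.
Equilibrium anomaly ΔT_eq = F / λ = 60.8 / 20.3 = 3.00 K.
t = 10.2 weeks = 6.17×10^6 s, so t/τ = 0.363.
ΔT(t) = ΔT_eq (1 − e^(−t/τ)) = 3.00 × (1 − e^−0.363) = 0.911 K.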